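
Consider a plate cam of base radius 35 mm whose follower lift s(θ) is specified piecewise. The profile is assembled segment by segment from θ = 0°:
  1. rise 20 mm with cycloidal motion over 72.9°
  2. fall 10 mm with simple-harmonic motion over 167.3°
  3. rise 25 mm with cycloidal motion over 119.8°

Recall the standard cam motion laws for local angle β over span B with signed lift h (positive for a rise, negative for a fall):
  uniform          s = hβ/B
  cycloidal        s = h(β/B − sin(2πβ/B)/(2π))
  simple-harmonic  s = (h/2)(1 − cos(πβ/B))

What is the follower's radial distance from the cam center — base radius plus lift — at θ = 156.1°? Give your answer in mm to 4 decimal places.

seg 1 [0°–72.9°] cycloidal, h=20: full span → s += 20 → s = 20.0000
seg 2 [72.9°–240.2°] simple-harmonic, h=-10: θ=156.1° here. β=83.2, B=167.3. -10/2·(1 − cos(π·0.4973)) = -4.9577 → s = 15.0423
radial distance = base radius + s = 35 + 15.0423 = 50.0423

50.0423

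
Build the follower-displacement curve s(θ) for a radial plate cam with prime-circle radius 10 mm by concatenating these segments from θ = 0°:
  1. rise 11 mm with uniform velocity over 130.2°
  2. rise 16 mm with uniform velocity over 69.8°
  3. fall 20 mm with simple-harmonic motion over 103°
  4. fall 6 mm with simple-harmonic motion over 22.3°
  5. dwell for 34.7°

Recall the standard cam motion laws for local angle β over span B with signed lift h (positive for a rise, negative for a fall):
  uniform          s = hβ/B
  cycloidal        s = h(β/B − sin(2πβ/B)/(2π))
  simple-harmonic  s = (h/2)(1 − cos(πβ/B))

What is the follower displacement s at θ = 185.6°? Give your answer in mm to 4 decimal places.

seg 1 [0°–130.2°] uniform, h=11: full span → s += 11 → s = 11.0000
seg 2 [130.2°–200°] uniform, h=16: θ=185.6° here. β=55.4, B=69.8. 16·55.4/69.8 = 12.6991 → s = 23.6991

23.6991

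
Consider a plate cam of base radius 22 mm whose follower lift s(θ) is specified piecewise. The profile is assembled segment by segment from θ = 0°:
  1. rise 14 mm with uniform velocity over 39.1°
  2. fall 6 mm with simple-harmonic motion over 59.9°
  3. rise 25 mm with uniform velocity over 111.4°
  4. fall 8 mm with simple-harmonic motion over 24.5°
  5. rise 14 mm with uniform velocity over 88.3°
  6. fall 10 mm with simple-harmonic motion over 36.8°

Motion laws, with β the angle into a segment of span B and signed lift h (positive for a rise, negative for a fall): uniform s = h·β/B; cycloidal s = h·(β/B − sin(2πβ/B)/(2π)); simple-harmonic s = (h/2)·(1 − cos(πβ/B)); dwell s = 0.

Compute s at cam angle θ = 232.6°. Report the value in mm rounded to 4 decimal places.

seg 1 [0°–39.1°] uniform, h=14: full span → s += 14 → s = 14.0000
seg 2 [39.1°–99°] simple-harmonic, h=-6: full span → s += -6 → s = 8.0000
seg 3 [99°–210.4°] uniform, h=25: full span → s += 25 → s = 33.0000
seg 4 [210.4°–234.9°] simple-harmonic, h=-8: θ=232.6° here. β=22.2, B=24.5. -8/2·(1 − cos(π·0.9061)) = -7.8273 → s = 25.1727

25.1727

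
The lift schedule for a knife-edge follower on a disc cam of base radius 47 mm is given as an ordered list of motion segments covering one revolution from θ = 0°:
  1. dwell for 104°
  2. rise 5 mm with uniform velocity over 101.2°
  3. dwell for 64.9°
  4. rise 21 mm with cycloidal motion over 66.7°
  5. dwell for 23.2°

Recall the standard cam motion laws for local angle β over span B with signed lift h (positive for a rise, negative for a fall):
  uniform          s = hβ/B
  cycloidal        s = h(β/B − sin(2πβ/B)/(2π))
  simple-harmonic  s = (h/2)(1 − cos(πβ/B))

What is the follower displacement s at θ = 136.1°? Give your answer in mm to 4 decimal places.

seg 1 [0°–104°] dwell: s stays 0.0000
seg 2 [104°–205.2°] uniform, h=5: θ=136.1° here. β=32.1, B=101.2. 5·32.1/101.2 = 1.5860 → s = 1.5860

1.5860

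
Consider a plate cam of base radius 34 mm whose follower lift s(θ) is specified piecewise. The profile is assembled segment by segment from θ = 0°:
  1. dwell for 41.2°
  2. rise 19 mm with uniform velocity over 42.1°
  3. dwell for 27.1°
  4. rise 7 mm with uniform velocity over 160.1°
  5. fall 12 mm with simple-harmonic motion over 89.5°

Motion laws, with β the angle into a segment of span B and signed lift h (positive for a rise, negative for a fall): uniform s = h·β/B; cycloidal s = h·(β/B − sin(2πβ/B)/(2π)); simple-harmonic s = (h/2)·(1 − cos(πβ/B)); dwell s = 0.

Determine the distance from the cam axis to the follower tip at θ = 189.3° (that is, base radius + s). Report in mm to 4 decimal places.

seg 1 [0°–41.2°] dwell: s stays 0.0000
seg 2 [41.2°–83.3°] uniform, h=19: full span → s += 19 → s = 19.0000
seg 3 [83.3°–110.4°] dwell: s stays 19.0000
seg 4 [110.4°–270.5°] uniform, h=7: θ=189.3° here. β=78.9, B=160.1. 7·78.9/160.1 = 3.4497 → s = 22.4497
radial distance = base radius + s = 34 + 22.4497 = 56.4497

56.4497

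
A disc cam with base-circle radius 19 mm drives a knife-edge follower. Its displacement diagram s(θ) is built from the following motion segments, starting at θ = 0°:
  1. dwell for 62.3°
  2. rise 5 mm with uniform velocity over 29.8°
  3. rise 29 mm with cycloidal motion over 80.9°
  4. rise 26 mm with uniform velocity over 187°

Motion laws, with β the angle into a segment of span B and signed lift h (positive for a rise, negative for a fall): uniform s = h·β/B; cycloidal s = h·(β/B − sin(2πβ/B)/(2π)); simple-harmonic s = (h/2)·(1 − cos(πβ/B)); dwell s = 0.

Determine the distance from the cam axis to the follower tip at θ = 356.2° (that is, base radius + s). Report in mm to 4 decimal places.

seg 1 [0°–62.3°] dwell: s stays 0.0000
seg 2 [62.3°–92.1°] uniform, h=5: full span → s += 5 → s = 5.0000
seg 3 [92.1°–173°] cycloidal, h=29: full span → s += 29 → s = 34.0000
seg 4 [173°–360°] uniform, h=26: θ=356.2° here. β=183.2, B=187. 26·183.2/187 = 25.4717 → s = 59.4717
radial distance = base radius + s = 19 + 59.4717 = 78.4717

78.4717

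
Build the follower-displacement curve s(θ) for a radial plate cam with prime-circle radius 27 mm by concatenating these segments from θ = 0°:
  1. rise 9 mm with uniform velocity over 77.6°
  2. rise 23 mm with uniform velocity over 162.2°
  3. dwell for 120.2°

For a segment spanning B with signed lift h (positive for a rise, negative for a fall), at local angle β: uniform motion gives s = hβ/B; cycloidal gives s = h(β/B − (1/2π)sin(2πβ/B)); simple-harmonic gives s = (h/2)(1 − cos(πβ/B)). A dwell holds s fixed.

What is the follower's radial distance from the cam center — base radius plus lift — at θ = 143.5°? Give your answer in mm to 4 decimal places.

seg 1 [0°–77.6°] uniform, h=9: full span → s += 9 → s = 9.0000
seg 2 [77.6°–239.8°] uniform, h=23: θ=143.5° here. β=65.9, B=162.2. 23·65.9/162.2 = 9.3446 → s = 18.3446
radial distance = base radius + s = 27 + 18.3446 = 45.3446

45.3446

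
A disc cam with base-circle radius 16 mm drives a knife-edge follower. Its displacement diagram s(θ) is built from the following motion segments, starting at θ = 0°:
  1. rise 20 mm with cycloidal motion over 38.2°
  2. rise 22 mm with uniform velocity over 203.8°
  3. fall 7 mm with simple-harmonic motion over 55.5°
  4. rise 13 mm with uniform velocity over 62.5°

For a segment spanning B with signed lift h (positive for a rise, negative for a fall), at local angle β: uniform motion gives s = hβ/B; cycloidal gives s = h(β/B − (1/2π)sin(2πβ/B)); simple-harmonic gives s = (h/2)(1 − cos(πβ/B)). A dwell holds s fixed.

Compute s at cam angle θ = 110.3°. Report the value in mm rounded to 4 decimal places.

seg 1 [0°–38.2°] cycloidal, h=20: full span → s += 20 → s = 20.0000
seg 2 [38.2°–242°] uniform, h=22: θ=110.3° here. β=72.1, B=203.8. 22·72.1/203.8 = 7.7831 → s = 27.7831

27.7831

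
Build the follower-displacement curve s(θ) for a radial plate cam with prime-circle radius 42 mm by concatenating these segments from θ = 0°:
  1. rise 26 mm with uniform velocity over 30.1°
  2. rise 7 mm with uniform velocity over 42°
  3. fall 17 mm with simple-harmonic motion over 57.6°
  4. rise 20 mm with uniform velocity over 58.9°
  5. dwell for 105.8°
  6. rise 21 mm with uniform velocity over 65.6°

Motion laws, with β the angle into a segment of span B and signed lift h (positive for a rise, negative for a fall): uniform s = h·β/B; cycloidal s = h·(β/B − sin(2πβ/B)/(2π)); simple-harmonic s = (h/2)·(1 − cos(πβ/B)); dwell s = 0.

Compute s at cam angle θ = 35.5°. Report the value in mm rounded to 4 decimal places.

seg 1 [0°–30.1°] uniform, h=26: full span → s += 26 → s = 26.0000
seg 2 [30.1°–72.1°] uniform, h=7: θ=35.5° here. β=5.4, B=42. 7·5.4/42 = 0.9000 → s = 26.9000

26.9000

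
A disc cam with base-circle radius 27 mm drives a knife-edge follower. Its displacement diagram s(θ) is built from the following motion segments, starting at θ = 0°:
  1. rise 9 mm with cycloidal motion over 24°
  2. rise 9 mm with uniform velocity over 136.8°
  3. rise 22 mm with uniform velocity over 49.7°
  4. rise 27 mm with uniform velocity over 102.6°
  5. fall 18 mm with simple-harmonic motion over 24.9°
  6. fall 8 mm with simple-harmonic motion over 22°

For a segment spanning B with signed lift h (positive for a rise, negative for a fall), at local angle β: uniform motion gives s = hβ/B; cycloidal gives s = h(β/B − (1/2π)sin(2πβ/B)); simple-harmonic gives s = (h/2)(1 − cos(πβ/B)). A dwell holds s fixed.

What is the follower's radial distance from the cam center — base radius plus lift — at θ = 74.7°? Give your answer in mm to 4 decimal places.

seg 1 [0°–24°] cycloidal, h=9: full span → s += 9 → s = 9.0000
seg 2 [24°–160.8°] uniform, h=9: θ=74.7° here. β=50.7, B=136.8. 9·50.7/136.8 = 3.3355 → s = 12.3355
radial distance = base radius + s = 27 + 12.3355 = 39.3355

39.3355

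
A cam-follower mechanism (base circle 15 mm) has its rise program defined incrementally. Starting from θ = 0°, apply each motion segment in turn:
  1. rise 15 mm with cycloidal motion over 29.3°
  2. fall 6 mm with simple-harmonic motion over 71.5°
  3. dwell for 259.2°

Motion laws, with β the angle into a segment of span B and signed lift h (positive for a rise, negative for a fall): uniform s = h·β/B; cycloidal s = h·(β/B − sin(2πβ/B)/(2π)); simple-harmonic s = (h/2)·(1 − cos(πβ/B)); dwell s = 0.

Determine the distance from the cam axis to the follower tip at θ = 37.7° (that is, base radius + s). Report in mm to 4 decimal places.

seg 1 [0°–29.3°] cycloidal, h=15: full span → s += 15 → s = 15.0000
seg 2 [29.3°–100.8°] simple-harmonic, h=-6: θ=37.7° here. β=8.4, B=71.5. -6/2·(1 − cos(π·0.1175)) = -0.2020 → s = 14.7980
radial distance = base radius + s = 15 + 14.7980 = 29.7980

29.7980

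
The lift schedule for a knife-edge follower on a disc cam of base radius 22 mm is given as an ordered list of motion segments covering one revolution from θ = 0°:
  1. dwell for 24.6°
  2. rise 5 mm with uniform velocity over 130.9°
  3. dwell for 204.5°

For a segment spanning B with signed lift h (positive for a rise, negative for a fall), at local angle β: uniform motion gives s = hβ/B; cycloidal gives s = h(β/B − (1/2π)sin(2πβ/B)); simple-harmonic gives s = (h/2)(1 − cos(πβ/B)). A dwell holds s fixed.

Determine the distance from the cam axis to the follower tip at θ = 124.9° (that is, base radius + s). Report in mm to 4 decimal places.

seg 1 [0°–24.6°] dwell: s stays 0.0000
seg 2 [24.6°–155.5°] uniform, h=5: θ=124.9° here. β=100.3, B=130.9. 5·100.3/130.9 = 3.8312 → s = 3.8312
radial distance = base radius + s = 22 + 3.8312 = 25.8312

25.8312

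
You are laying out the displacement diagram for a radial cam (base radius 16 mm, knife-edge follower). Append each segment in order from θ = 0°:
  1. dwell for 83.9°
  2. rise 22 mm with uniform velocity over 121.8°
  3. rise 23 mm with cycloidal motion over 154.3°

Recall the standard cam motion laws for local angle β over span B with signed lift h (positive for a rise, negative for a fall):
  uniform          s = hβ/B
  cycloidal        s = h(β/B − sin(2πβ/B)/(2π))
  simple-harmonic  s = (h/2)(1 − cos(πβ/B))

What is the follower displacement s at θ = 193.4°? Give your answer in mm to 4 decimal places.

seg 1 [0°–83.9°] dwell: s stays 0.0000
seg 2 [83.9°–205.7°] uniform, h=22: θ=193.4° here. β=109.5, B=121.8. 22·109.5/121.8 = 19.7783 → s = 19.7783

19.7783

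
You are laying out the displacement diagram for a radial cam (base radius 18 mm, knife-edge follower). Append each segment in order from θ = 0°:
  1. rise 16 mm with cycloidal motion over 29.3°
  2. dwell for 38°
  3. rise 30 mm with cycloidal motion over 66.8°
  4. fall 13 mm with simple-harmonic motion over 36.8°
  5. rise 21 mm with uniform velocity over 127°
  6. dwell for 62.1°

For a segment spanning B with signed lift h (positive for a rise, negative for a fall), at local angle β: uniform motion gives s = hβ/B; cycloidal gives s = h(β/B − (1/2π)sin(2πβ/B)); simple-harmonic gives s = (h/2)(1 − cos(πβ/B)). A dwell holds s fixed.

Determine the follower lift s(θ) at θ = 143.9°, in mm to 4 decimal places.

seg 1 [0°–29.3°] cycloidal, h=16: full span → s += 16 → s = 16.0000
seg 2 [29.3°–67.3°] dwell: s stays 16.0000
seg 3 [67.3°–134.1°] cycloidal, h=30: full span → s += 30 → s = 46.0000
seg 4 [134.1°–170.9°] simple-harmonic, h=-13: θ=143.9° here. β=9.8, B=36.8. -13/2·(1 − cos(π·0.2663)) = -2.1452 → s = 43.8548

43.8548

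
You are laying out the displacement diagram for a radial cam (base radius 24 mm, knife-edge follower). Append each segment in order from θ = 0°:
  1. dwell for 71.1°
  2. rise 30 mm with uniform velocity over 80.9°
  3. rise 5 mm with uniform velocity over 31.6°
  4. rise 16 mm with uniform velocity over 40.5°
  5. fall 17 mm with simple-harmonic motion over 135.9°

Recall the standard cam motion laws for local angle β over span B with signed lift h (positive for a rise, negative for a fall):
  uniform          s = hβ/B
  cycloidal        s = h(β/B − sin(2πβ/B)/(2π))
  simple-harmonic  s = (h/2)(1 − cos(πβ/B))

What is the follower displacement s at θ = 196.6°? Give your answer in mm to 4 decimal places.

seg 1 [0°–71.1°] dwell: s stays 0.0000
seg 2 [71.1°–152°] uniform, h=30: full span → s += 30 → s = 30.0000
seg 3 [152°–183.6°] uniform, h=5: full span → s += 5 → s = 35.0000
seg 4 [183.6°–224.1°] uniform, h=16: θ=196.6° here. β=13, B=40.5. 16·13/40.5 = 5.1358 → s = 40.1358

40.1358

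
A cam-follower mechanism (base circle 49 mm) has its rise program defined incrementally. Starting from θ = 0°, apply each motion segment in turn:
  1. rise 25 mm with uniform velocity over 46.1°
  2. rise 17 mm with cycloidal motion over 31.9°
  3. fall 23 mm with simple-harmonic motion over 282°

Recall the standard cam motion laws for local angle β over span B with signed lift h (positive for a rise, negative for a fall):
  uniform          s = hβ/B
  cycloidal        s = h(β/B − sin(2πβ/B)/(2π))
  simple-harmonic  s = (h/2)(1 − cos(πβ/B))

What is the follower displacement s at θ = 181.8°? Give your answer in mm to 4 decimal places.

seg 1 [0°–46.1°] uniform, h=25: full span → s += 25 → s = 25.0000
seg 2 [46.1°–78°] cycloidal, h=17: full span → s += 17 → s = 42.0000
seg 3 [78°–360°] simple-harmonic, h=-23: θ=181.8° here. β=103.8, B=282. -23/2·(1 − cos(π·0.3681)) = -6.8694 → s = 35.1306

35.1306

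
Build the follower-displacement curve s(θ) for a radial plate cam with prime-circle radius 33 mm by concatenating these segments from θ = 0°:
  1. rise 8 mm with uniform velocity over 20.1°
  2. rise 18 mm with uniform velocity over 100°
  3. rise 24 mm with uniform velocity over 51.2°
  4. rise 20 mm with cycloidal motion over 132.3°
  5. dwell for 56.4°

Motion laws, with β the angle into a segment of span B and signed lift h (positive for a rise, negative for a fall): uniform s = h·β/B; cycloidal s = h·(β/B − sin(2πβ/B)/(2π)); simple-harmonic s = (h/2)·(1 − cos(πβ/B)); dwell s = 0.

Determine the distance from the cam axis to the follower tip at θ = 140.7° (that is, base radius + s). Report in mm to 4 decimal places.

seg 1 [0°–20.1°] uniform, h=8: full span → s += 8 → s = 8.0000
seg 2 [20.1°–120.1°] uniform, h=18: full span → s += 18 → s = 26.0000
seg 3 [120.1°–171.3°] uniform, h=24: θ=140.7° here. β=20.6, B=51.2. 24·20.6/51.2 = 9.6562 → s = 35.6562
radial distance = base radius + s = 33 + 35.6562 = 68.6562

68.6562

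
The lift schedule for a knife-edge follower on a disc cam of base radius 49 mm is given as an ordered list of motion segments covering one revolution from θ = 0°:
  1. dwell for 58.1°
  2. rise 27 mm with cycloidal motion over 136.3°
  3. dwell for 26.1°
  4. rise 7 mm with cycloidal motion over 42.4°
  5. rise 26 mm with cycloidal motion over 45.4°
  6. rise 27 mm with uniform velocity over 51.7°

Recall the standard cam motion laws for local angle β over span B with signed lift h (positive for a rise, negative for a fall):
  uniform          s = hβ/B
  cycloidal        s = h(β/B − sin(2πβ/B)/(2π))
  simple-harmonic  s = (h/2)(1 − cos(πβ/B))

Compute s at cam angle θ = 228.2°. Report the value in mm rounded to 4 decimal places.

seg 1 [0°–58.1°] dwell: s stays 0.0000
seg 2 [58.1°–194.4°] cycloidal, h=27: full span → s += 27 → s = 27.0000
seg 3 [194.4°–220.5°] dwell: s stays 27.0000
seg 4 [220.5°–262.9°] cycloidal, h=7: θ=228.2° here. β=7.7, B=42.4. 7·(0.1816 − sin(2π·0.1816)/(2π)) = 0.2584 → s = 27.2584

27.2584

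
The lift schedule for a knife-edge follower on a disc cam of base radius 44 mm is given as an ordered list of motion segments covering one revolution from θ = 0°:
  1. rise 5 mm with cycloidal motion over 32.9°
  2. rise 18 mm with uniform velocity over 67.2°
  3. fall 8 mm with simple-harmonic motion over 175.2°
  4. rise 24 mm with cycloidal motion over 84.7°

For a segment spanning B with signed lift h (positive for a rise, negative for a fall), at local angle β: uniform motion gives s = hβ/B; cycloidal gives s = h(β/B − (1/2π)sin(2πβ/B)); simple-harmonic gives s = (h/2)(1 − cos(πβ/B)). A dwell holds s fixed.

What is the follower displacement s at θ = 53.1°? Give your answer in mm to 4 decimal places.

seg 1 [0°–32.9°] cycloidal, h=5: full span → s += 5 → s = 5.0000
seg 2 [32.9°–100.1°] uniform, h=18: θ=53.1° here. β=20.2, B=67.2. 18·20.2/67.2 = 5.4107 → s = 10.4107

10.4107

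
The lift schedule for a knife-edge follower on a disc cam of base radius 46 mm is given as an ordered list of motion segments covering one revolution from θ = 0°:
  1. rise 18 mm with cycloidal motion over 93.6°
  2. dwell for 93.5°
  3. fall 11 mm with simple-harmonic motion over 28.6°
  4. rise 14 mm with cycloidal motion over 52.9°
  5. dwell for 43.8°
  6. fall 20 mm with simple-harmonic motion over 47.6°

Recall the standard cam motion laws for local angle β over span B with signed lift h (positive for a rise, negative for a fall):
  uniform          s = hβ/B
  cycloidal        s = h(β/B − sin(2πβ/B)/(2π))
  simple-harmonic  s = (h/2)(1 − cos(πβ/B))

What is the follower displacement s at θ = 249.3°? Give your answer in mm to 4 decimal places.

seg 1 [0°–93.6°] cycloidal, h=18: full span → s += 18 → s = 18.0000
seg 2 [93.6°–187.1°] dwell: s stays 18.0000
seg 3 [187.1°–215.7°] simple-harmonic, h=-11: full span → s += -11 → s = 7.0000
seg 4 [215.7°–268.6°] cycloidal, h=14: θ=249.3° here. β=33.6, B=52.9. 14·(0.6352 − sin(2π·0.6352)/(2π)) = 10.5651 → s = 17.5651

17.5651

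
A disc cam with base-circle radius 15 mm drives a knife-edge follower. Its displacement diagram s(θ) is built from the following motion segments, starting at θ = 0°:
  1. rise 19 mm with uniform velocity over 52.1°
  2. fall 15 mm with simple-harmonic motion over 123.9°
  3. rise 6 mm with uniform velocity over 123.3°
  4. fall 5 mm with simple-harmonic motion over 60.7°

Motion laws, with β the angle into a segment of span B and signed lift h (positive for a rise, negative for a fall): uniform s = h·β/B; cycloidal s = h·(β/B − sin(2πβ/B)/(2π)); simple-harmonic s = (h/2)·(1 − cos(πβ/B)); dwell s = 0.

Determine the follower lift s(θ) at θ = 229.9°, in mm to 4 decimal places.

seg 1 [0°–52.1°] uniform, h=19: full span → s += 19 → s = 19.0000
seg 2 [52.1°–176°] simple-harmonic, h=-15: full span → s += -15 → s = 4.0000
seg 3 [176°–299.3°] uniform, h=6: θ=229.9° here. β=53.9, B=123.3. 6·53.9/123.3 = 2.6229 → s = 6.6229

6.6229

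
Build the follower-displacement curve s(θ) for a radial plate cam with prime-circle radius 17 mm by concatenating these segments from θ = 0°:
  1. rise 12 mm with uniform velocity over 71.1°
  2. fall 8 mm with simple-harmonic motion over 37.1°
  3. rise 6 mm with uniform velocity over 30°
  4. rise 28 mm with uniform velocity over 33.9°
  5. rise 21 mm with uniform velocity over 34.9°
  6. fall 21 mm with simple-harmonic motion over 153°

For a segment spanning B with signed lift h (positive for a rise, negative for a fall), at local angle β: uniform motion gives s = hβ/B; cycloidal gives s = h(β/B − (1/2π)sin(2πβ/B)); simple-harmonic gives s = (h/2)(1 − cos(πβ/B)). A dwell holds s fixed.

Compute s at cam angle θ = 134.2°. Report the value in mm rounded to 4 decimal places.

seg 1 [0°–71.1°] uniform, h=12: full span → s += 12 → s = 12.0000
seg 2 [71.1°–108.2°] simple-harmonic, h=-8: full span → s += -8 → s = 4.0000
seg 3 [108.2°–138.2°] uniform, h=6: θ=134.2° here. β=26, B=30. 6·26/30 = 5.2000 → s = 9.2000

9.2000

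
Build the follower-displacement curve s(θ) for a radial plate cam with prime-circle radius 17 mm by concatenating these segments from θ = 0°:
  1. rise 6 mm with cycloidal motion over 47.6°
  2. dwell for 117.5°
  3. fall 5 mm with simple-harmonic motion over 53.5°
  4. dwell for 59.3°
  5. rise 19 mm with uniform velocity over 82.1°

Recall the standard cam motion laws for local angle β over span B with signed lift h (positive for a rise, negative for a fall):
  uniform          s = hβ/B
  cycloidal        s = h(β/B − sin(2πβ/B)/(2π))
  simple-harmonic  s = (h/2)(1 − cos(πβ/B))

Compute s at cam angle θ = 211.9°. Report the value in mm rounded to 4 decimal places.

seg 1 [0°–47.6°] cycloidal, h=6: full span → s += 6 → s = 6.0000
seg 2 [47.6°–165.1°] dwell: s stays 6.0000
seg 3 [165.1°–218.6°] simple-harmonic, h=-5: θ=211.9° here. β=46.8, B=53.5. -5/2·(1 − cos(π·0.8748)) = -4.8090 → s = 1.1910

1.1910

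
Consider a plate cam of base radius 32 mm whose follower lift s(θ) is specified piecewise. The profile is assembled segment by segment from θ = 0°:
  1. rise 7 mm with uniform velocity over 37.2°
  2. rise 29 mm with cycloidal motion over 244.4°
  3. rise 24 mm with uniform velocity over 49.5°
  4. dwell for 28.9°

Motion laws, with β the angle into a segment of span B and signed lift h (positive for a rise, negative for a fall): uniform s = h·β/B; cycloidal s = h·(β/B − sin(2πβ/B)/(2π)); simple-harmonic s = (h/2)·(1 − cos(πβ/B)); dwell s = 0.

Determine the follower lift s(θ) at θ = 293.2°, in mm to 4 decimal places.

seg 1 [0°–37.2°] uniform, h=7: full span → s += 7 → s = 7.0000
seg 2 [37.2°–281.6°] cycloidal, h=29: full span → s += 29 → s = 36.0000
seg 3 [281.6°–331.1°] uniform, h=24: θ=293.2° here. β=11.6, B=49.5. 24·11.6/49.5 = 5.6242 → s = 41.6242

41.6242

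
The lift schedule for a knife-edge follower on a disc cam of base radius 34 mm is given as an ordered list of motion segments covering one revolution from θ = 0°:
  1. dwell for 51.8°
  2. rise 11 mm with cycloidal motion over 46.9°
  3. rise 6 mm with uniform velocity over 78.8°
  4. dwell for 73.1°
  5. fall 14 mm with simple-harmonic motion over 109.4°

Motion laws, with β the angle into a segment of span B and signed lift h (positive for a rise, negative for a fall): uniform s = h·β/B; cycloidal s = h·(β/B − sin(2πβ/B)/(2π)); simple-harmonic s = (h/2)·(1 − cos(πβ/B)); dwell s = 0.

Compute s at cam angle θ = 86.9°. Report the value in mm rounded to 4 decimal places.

seg 1 [0°–51.8°] dwell: s stays 0.0000
seg 2 [51.8°–98.7°] cycloidal, h=11: θ=86.9° here. β=35.1, B=46.9. 11·(0.7484 − sin(2π·0.7484)/(2π)) = 9.9830 → s = 9.9830

9.9830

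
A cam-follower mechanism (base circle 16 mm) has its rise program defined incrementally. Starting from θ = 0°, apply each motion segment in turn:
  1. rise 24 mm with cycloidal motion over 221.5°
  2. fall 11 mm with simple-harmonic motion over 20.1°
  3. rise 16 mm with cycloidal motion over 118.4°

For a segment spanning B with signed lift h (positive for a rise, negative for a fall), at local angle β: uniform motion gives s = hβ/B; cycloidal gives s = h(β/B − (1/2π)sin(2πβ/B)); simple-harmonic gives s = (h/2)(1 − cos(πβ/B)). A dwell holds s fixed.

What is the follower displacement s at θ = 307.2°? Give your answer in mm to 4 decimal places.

seg 1 [0°–221.5°] cycloidal, h=24: full span → s += 24 → s = 24.0000
seg 2 [221.5°–241.6°] simple-harmonic, h=-11: full span → s += -11 → s = 13.0000
seg 3 [241.6°–360°] cycloidal, h=16: θ=307.2° here. β=65.6, B=118.4. 16·(0.5541 − sin(2π·0.5541)/(2π)) = 9.7132 → s = 22.7132

22.7132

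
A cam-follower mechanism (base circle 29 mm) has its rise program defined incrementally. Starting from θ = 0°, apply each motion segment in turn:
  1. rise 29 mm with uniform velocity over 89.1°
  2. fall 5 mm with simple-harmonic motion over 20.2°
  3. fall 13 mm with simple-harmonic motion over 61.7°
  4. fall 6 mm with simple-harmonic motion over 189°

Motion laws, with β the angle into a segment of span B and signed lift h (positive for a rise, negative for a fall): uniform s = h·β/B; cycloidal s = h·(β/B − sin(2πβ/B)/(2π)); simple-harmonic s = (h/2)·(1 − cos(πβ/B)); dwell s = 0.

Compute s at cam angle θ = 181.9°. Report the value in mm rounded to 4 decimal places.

seg 1 [0°–89.1°] uniform, h=29: full span → s += 29 → s = 29.0000
seg 2 [89.1°–109.3°] simple-harmonic, h=-5: full span → s += -5 → s = 24.0000
seg 3 [109.3°–171°] simple-harmonic, h=-13: full span → s += -13 → s = 11.0000
seg 4 [171°–360°] simple-harmonic, h=-6: θ=181.9° here. β=10.9, B=189. -6/2·(1 − cos(π·0.0577)) = -0.0491 → s = 10.9509

10.9509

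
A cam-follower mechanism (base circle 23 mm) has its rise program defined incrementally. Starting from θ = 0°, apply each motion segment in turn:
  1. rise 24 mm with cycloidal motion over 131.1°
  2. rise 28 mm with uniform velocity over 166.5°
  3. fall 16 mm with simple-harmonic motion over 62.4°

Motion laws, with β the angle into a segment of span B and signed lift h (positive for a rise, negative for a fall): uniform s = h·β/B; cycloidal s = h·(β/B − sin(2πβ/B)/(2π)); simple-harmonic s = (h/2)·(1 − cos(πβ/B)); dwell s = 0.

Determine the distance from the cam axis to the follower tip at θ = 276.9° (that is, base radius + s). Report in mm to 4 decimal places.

seg 1 [0°–131.1°] cycloidal, h=24: full span → s += 24 → s = 24.0000
seg 2 [131.1°–297.6°] uniform, h=28: θ=276.9° here. β=145.8, B=166.5. 28·145.8/166.5 = 24.5189 → s = 48.5189
radial distance = base radius + s = 23 + 48.5189 = 71.5189

71.5189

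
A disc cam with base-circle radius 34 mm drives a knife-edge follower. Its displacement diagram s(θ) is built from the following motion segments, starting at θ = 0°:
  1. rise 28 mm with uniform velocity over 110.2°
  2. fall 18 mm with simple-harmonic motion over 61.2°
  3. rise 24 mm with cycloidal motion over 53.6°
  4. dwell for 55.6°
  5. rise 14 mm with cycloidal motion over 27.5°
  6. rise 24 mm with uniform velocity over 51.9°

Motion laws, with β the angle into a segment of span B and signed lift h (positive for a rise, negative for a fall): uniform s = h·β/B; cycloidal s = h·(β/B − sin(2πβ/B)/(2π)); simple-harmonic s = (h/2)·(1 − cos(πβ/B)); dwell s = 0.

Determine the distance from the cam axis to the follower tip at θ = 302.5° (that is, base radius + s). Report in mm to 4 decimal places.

seg 1 [0°–110.2°] uniform, h=28: full span → s += 28 → s = 28.0000
seg 2 [110.2°–171.4°] simple-harmonic, h=-18: full span → s += -18 → s = 10.0000
seg 3 [171.4°–225°] cycloidal, h=24: full span → s += 24 → s = 34.0000
seg 4 [225°–280.6°] dwell: s stays 34.0000
seg 5 [280.6°–308.1°] cycloidal, h=14: θ=302.5° here. β=21.9, B=27.5. 14·(0.7964 − sin(2π·0.7964)/(2π)) = 13.2834 → s = 47.2834
radial distance = base radius + s = 34 + 47.2834 = 81.2834

81.2834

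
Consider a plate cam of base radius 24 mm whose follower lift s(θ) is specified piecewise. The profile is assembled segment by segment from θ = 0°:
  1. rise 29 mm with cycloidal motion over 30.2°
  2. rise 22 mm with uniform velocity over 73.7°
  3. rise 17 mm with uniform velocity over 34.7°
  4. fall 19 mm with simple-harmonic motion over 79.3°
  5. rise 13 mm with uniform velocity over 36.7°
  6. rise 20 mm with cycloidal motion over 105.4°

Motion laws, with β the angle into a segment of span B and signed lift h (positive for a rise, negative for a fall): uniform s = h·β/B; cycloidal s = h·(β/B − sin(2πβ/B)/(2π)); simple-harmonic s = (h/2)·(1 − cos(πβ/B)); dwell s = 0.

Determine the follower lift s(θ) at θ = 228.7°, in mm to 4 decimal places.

seg 1 [0°–30.2°] cycloidal, h=29: full span → s += 29 → s = 29.0000
seg 2 [30.2°–103.9°] uniform, h=22: full span → s += 22 → s = 51.0000
seg 3 [103.9°–138.6°] uniform, h=17: full span → s += 17 → s = 68.0000
seg 4 [138.6°–217.9°] simple-harmonic, h=-19: full span → s += -19 → s = 49.0000
seg 5 [217.9°–254.6°] uniform, h=13: θ=228.7° here. β=10.8, B=36.7. 13·10.8/36.7 = 3.8256 → s = 52.8256

52.8256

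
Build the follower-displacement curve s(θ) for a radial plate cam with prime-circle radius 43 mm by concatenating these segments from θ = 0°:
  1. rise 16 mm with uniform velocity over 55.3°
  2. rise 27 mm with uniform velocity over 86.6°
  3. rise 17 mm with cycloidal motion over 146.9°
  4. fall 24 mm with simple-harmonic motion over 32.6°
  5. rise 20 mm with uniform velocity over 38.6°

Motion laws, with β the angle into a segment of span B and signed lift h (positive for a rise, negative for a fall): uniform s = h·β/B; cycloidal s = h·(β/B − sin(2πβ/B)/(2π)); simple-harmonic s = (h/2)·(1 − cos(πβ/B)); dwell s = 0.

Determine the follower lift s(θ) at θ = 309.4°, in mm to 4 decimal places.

seg 1 [0°–55.3°] uniform, h=16: full span → s += 16 → s = 16.0000
seg 2 [55.3°–141.9°] uniform, h=27: full span → s += 27 → s = 43.0000
seg 3 [141.9°–288.8°] cycloidal, h=17: full span → s += 17 → s = 60.0000
seg 4 [288.8°–321.4°] simple-harmonic, h=-24: θ=309.4° here. β=20.6, B=32.6. -24/2·(1 − cos(π·0.6319)) = -16.8315 → s = 43.1685

43.1685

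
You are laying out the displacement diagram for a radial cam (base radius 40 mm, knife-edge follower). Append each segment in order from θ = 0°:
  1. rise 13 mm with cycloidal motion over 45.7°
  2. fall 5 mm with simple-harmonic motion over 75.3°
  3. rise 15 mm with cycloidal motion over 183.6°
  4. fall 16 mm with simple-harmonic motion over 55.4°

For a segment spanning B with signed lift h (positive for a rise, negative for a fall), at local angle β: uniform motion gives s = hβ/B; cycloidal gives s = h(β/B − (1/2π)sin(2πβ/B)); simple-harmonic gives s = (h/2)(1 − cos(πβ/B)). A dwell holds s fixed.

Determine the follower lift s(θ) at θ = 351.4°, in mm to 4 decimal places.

seg 1 [0°–45.7°] cycloidal, h=13: full span → s += 13 → s = 13.0000
seg 2 [45.7°–121°] simple-harmonic, h=-5: full span → s += -5 → s = 8.0000
seg 3 [121°–304.6°] cycloidal, h=15: full span → s += 15 → s = 23.0000
seg 4 [304.6°–360°] simple-harmonic, h=-16: θ=351.4° here. β=46.8, B=55.4. -16/2·(1 − cos(π·0.8448)) = -15.0674 → s = 7.9326

7.9326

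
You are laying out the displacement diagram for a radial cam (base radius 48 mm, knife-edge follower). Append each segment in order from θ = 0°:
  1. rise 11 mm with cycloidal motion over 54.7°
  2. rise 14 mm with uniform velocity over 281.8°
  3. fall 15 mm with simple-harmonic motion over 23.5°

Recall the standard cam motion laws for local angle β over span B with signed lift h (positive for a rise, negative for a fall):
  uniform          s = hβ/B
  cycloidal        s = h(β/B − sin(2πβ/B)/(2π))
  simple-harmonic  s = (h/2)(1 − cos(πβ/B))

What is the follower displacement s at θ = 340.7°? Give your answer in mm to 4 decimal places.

seg 1 [0°–54.7°] cycloidal, h=11: full span → s += 11 → s = 11.0000
seg 2 [54.7°–336.5°] uniform, h=14: full span → s += 14 → s = 25.0000
seg 3 [336.5°–360°] simple-harmonic, h=-15: θ=340.7° here. β=4.2, B=23.5. -15/2·(1 − cos(π·0.1787)) = -1.1515 → s = 23.8485

23.8485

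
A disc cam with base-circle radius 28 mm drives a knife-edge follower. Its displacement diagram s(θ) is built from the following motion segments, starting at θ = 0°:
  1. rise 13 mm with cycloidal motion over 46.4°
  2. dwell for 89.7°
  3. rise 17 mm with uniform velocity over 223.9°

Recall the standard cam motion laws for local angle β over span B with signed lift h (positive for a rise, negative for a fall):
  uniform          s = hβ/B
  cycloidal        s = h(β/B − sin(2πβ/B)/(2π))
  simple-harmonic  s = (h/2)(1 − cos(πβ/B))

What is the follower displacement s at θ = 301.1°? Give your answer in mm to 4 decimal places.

seg 1 [0°–46.4°] cycloidal, h=13: full span → s += 13 → s = 13.0000
seg 2 [46.4°–136.1°] dwell: s stays 13.0000
seg 3 [136.1°–360°] uniform, h=17: θ=301.1° here. β=165, B=223.9. 17·165/223.9 = 12.5279 → s = 25.5279

25.5279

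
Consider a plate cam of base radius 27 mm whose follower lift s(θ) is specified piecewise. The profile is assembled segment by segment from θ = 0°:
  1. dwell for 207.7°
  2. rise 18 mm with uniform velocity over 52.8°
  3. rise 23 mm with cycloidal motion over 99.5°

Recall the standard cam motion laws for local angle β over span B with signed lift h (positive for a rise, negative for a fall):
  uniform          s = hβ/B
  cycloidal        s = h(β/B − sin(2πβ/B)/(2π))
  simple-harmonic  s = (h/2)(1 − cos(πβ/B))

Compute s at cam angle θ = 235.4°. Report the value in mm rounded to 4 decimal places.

seg 1 [0°–207.7°] dwell: s stays 0.0000
seg 2 [207.7°–260.5°] uniform, h=18: θ=235.4° here. β=27.7, B=52.8. 18·27.7/52.8 = 9.4432 → s = 9.4432

9.4432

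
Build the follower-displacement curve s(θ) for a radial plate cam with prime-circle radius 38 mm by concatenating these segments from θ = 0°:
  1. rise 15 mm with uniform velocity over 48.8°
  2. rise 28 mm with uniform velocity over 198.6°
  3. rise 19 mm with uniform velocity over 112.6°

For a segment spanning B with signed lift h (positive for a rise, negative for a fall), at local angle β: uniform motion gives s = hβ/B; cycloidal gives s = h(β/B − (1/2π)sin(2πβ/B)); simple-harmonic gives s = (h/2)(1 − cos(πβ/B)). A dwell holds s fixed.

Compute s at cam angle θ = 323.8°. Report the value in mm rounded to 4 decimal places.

seg 1 [0°–48.8°] uniform, h=15: full span → s += 15 → s = 15.0000
seg 2 [48.8°–247.4°] uniform, h=28: full span → s += 28 → s = 43.0000
seg 3 [247.4°–360°] uniform, h=19: θ=323.8° here. β=76.4, B=112.6. 19·76.4/112.6 = 12.8917 → s = 55.8917

55.8917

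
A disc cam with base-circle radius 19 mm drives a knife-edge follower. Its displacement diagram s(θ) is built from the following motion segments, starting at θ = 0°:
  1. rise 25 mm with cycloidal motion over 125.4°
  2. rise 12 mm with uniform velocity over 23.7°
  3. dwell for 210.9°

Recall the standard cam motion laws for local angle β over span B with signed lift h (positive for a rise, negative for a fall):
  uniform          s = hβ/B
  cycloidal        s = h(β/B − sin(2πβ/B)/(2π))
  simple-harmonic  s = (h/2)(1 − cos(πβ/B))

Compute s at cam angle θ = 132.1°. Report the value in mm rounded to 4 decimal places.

seg 1 [0°–125.4°] cycloidal, h=25: full span → s += 25 → s = 25.0000
seg 2 [125.4°–149.1°] uniform, h=12: θ=132.1° here. β=6.7, B=23.7. 12·6.7/23.7 = 3.3924 → s = 28.3924

28.3924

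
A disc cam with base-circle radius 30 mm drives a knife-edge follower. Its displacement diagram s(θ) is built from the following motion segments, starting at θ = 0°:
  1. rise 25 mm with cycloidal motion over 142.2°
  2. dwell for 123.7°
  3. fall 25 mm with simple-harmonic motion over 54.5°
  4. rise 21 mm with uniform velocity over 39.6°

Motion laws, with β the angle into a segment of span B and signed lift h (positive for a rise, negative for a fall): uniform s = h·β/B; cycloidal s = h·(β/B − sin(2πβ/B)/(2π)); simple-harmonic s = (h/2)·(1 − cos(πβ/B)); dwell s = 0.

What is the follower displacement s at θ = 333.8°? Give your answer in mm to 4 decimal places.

seg 1 [0°–142.2°] cycloidal, h=25: full span → s += 25 → s = 25.0000
seg 2 [142.2°–265.9°] dwell: s stays 25.0000
seg 3 [265.9°–320.4°] simple-harmonic, h=-25: full span → s += -25 → s = 0.0000
seg 4 [320.4°–360°] uniform, h=21: θ=333.8° here. β=13.4, B=39.6. 21·13.4/39.6 = 7.1061 → s = 7.1061

7.1061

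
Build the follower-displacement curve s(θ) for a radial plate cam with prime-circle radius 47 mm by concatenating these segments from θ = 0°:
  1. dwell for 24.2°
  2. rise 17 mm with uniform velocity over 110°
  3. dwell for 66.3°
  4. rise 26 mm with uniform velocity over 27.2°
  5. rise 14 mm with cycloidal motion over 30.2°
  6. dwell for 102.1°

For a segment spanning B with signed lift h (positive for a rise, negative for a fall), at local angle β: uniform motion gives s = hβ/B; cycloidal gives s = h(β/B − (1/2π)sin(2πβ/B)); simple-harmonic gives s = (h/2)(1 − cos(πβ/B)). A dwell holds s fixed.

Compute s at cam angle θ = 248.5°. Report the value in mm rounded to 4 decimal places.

seg 1 [0°–24.2°] dwell: s stays 0.0000
seg 2 [24.2°–134.2°] uniform, h=17: full span → s += 17 → s = 17.0000
seg 3 [134.2°–200.5°] dwell: s stays 17.0000
seg 4 [200.5°–227.7°] uniform, h=26: full span → s += 26 → s = 43.0000
seg 5 [227.7°–257.9°] cycloidal, h=14: θ=248.5° here. β=20.8, B=30.2. 14·(0.6887 − sin(2π·0.6887)/(2π)) = 11.7075 → s = 54.7075

54.7075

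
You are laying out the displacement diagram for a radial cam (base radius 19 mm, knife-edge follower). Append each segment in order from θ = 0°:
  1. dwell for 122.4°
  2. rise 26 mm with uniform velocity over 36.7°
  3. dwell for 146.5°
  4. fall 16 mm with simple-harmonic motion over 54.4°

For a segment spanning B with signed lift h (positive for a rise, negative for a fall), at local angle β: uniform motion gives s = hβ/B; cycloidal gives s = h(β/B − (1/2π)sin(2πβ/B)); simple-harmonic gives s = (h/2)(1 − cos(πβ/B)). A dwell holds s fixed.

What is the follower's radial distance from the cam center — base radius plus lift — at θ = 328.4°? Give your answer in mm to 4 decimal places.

seg 1 [0°–122.4°] dwell: s stays 0.0000
seg 2 [122.4°–159.1°] uniform, h=26: full span → s += 26 → s = 26.0000
seg 3 [159.1°–305.6°] dwell: s stays 26.0000
seg 4 [305.6°–360°] simple-harmonic, h=-16: θ=328.4° here. β=22.8, B=54.4. -16/2·(1 − cos(π·0.4191)) = -5.9890 → s = 20.0110
radial distance = base radius + s = 19 + 20.0110 = 39.0110

39.0110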